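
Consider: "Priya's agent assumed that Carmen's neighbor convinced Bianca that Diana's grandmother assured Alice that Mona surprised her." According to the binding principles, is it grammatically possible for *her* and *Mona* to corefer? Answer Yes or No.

No

*her* is a pronoun; Principle B requires it to be free in its binding domain — the clause headed by 'surprised'.
— Mona: subject of the clause headed by 'surprised'; c-commands the pronoun within its binding domain — blocked (Principle B).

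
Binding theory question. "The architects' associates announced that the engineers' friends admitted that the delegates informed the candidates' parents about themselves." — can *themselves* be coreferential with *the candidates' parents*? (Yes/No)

Yes

*themselves* is a reflexive; Principle A requires it to be bound within its binding domain — the clause headed by 'informed'.
— the candidates' parents: object of the clause headed by 'informed'; c-commands the reflexive within its binding domain — allowed (Principle A).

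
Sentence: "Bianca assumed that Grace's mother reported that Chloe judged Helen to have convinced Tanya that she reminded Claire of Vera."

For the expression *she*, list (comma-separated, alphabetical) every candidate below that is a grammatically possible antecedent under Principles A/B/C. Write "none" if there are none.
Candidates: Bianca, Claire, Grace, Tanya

*she* is a pronoun; Principle B requires it to be free in its binding domain — the clause headed by 'reminded'.
— Bianca: subject of the matrix clause; c-commands the pronoun but lies outside its binding domain — allowed.
— Claire: object of the clause headed by 'reminded'; is c-commanded by the pronoun; coreference would bind this R-expression — blocked (Principle C).
— Grace: possessor inside the subject DP of the clause headed by 'reported'; does not c-command the pronoun — Principle B does not apply; allowed.
— Tanya: object of the clause headed by 'convinced'; c-commands the pronoun but lies outside its binding domain — allowed.

Bianca, Grace, Tanya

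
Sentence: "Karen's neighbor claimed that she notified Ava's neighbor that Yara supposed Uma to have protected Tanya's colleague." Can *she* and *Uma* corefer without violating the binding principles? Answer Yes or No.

*Uma* is an R-expression; Principle C requires it to be free (not bound by any c-commanding expression).
— she: subject of the clause headed by 'notified'; the pronoun c-commands the R-expression — coreference blocked (Principle C).

No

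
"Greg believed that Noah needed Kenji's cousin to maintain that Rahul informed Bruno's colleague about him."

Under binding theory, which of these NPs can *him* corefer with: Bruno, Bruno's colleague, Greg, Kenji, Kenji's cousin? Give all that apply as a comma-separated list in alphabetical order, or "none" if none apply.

Bruno, Greg, Kenji, Kenji's cousin

*him* is a pronoun; Principle B requires it to be free in its binding domain — the clause headed by 'informed'.
— Bruno: possessor inside the object DP of the clause headed by 'informed'; does not c-command the pronoun — Principle B does not apply; allowed.
— Bruno's colleague: object of the clause headed by 'informed'; c-commands the pronoun within its binding domain — blocked (Principle B).
— Greg: subject of the matrix clause; c-commands the pronoun but lies outside its binding domain — allowed.
— Kenji: possessor inside the subject DP of the clause headed by 'maintain'; does not c-command the pronoun — Principle B does not apply; allowed.
— Kenji's cousin: subject of the clause headed by 'maintain'; c-commands the pronoun but lies outside its binding domain — allowed.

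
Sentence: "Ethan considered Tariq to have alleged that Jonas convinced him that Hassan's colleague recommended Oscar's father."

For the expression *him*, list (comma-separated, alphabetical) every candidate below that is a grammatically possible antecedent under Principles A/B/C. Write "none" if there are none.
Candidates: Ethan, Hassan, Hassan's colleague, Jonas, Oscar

Ethan

*him* is a pronoun; Principle B requires it to be free in its binding domain — the clause headed by 'convinced'.
— Ethan: subject of the matrix clause; c-commands the pronoun but lies outside its binding domain — allowed.
— Hassan: possessor inside the subject DP of the clause headed by 'recommended'; is c-commanded by the pronoun; coreference would bind this R-expression — blocked (Principle C).
— Hassan's colleague: subject of the clause headed by 'recommended'; is c-commanded by the pronoun; coreference would bind this R-expression — blocked (Principle C).
— Jonas: subject of the clause headed by 'convinced'; c-commands the pronoun within its binding domain — blocked (Principle B).
— Oscar: possessor inside the object DP of the clause headed by 'recommended'; is c-commanded by the pronoun; coreference would bind this R-expression — blocked (Principle C).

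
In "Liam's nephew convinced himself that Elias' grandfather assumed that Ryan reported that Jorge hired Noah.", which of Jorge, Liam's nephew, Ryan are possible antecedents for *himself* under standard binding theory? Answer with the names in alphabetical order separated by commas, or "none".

*himself* is a reflexive; Principle A requires it to be bound within its binding domain — the matrix clause.
— Jorge: subject of the clause headed by 'hired'; does not c-command the reflexive — cannot bind it (Principle A).
— Liam's nephew: subject of the matrix clause; c-commands the reflexive within its binding domain — allowed (Principle A).
— Ryan: subject of the clause headed by 'reported'; does not c-command the reflexive — cannot bind it (Principle A).

Liam's nephew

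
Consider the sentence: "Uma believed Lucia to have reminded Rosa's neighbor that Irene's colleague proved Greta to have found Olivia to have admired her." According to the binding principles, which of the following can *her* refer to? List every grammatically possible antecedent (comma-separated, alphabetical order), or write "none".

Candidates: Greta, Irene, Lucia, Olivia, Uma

*her* is a pronoun; Principle B requires it to be free in its binding domain — the clause headed by 'admired'.
— Greta: subject of the clause headed by 'found'; c-commands the pronoun but lies outside its binding domain — allowed.
— Irene: possessor inside the subject DP of the clause headed by 'proved'; does not c-command the pronoun — Principle B does not apply; allowed.
— Lucia: subject of the clause headed by 'reminded'; c-commands the pronoun but lies outside its binding domain — allowed.
— Olivia: subject of the clause headed by 'admired'; c-commands the pronoun within its binding domain — blocked (Principle B).
— Uma: subject of the matrix clause; c-commands the pronoun but lies outside its binding domain — allowed.

Greta, Irene, Lucia, Uma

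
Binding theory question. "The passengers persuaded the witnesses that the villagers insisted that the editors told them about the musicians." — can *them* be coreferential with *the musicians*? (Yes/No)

No

*them* is a pronoun; Principle B requires it to be free in its binding domain — the clause headed by 'told'.
— the musicians: second object of the clause headed by 'told'; is c-commanded by the pronoun; coreference would bind this R-expression — blocked (Principle C).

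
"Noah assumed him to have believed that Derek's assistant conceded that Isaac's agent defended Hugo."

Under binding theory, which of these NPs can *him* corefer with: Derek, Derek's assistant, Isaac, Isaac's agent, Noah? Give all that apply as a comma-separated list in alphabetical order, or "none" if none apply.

none

*him* is a pronoun; Principle B requires it to be free in its binding domain — the matrix clause.
— Derek: possessor inside the subject DP of the clause headed by 'conceded'; is c-commanded by the pronoun; coreference would bind this R-expression — blocked (Principle C).
— Derek's assistant: subject of the clause headed by 'conceded'; is c-commanded by the pronoun; coreference would bind this R-expression — blocked (Principle C).
— Isaac: possessor inside the subject DP of the clause headed by 'defended'; is c-commanded by the pronoun; coreference would bind this R-expression — blocked (Principle C).
— Isaac's agent: subject of the clause headed by 'defended'; is c-commanded by the pronoun; coreference would bind this R-expression — blocked (Principle C).
— Noah: subject of the matrix clause; c-commands the pronoun within its binding domain — blocked (Principle B).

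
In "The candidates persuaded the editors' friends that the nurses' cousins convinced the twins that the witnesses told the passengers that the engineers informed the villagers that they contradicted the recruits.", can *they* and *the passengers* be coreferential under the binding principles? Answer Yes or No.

Yes

*the passengers* is an R-expression; Principle C requires it to be free (not bound by any c-commanding expression).
— they: subject of the clause headed by 'contradicted'; the pronoun does not c-command the R-expression — coreference allowed.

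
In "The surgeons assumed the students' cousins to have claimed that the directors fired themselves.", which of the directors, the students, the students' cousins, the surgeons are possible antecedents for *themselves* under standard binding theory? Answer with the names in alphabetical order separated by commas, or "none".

*themselves* is a reflexive; Principle A requires it to be bound within its binding domain — the clause headed by 'fired'.
— the directors: subject of the clause headed by 'fired'; c-commands the reflexive within its binding domain — allowed (Principle A).
— the students: possessor inside the subject DP of the clause headed by 'claimed'; does not c-command the reflexive — cannot bind it (Principle A).
— the students' cousins: subject of the clause headed by 'claimed'; c-commands the reflexive but lies outside its binding domain — cannot bind it (Principle A).
— the surgeons: subject of the matrix clause; c-commands the reflexive but lies outside its binding domain — cannot bind it (Principle A).

the directors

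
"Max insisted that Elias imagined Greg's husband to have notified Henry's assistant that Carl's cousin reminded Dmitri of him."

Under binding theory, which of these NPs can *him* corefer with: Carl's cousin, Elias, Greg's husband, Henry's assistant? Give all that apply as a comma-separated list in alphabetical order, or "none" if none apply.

*him* is a pronoun; Principle B requires it to be free in its binding domain — the clause headed by 'reminded'.
— Carl's cousin: subject of the clause headed by 'reminded'; c-commands the pronoun within its binding domain — blocked (Principle B).
— Elias: subject of the clause headed by 'imagined'; c-commands the pronoun but lies outside its binding domain — allowed.
— Greg's husband: subject of the clause headed by 'notified'; c-commands the pronoun but lies outside its binding domain — allowed.
— Henry's assistant: object of the clause headed by 'notified'; c-commands the pronoun but lies outside its binding domain — allowed.

Elias, Greg's husband, Henry's assistant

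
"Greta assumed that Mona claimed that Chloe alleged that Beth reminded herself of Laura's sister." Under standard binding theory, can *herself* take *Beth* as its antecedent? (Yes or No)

Yes

*herself* is a reflexive; Principle A requires it to be bound within its binding domain — the clause headed by 'reminded'.
— Beth: subject of the clause headed by 'reminded'; c-commands the reflexive within its binding domain — allowed (Principle A).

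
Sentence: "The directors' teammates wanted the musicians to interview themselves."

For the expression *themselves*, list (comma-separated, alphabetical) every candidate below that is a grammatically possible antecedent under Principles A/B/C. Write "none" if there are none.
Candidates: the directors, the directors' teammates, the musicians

the musicians

*themselves* is a reflexive; Principle A requires it to be bound within its binding domain — the clause headed by 'interview'.
— the directors: possessor inside the subject DP of the matrix clause; does not c-command the reflexive — cannot bind it (Principle A).
— the directors' teammates: subject of the matrix clause; c-commands the reflexive but lies outside its binding domain — cannot bind it (Principle A).
— the musicians: subject of the clause headed by 'interview'; c-commands the reflexive within its binding domain — allowed (Principle A).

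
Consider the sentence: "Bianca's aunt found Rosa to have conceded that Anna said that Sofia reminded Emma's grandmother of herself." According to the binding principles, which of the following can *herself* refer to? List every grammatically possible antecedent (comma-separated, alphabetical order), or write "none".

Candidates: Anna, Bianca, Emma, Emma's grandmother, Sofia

Emma's grandmother, Sofia

*herself* is a reflexive; Principle A requires it to be bound within its binding domain — the clause headed by 'reminded'.
— Anna: subject of the clause headed by 'said'; c-commands the reflexive but lies outside its binding domain — cannot bind it (Principle A).
— Bianca: possessor inside the subject DP of the matrix clause; does not c-command the reflexive — cannot bind it (Principle A).
— Emma: possessor inside the object DP of the clause headed by 'reminded'; does not c-command the reflexive — cannot bind it (Principle A).
— Emma's grandmother: object of the clause headed by 'reminded'; c-commands the reflexive within its binding domain — allowed (Principle A).
— Sofia: subject of the clause headed by 'reminded'; c-commands the reflexive within its binding domain — allowed (Principle A).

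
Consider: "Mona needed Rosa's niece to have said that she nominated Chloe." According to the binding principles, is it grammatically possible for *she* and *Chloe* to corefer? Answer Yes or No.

No

*she* is a pronoun; Principle B requires it to be free in its binding domain — the clause headed by 'nominated'.
— Chloe: object of the clause headed by 'nominated'; is c-commanded by the pronoun; coreference would bind this R-expression — blocked (Principle C).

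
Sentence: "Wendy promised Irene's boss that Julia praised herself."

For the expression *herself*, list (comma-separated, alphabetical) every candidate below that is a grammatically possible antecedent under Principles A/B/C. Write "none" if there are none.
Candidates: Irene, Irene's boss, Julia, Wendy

*herself* is a reflexive; Principle A requires it to be bound within its binding domain — the clause headed by 'praised'.
— Irene: possessor inside the object DP of the matrix clause; does not c-command the reflexive — cannot bind it (Principle A).
— Irene's boss: object of the matrix clause; c-commands the reflexive but lies outside its binding domain — cannot bind it (Principle A).
— Julia: subject of the clause headed by 'praised'; c-commands the reflexive within its binding domain — allowed (Principle A).
— Wendy: subject of the matrix clause; c-commands the reflexive but lies outside its binding domain — cannot bind it (Principle A).

Julia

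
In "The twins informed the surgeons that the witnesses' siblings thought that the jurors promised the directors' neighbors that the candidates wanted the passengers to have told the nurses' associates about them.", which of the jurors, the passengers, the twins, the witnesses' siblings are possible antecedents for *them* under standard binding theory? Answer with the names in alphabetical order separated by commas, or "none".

*them* is a pronoun; Principle B requires it to be free in its binding domain — the clause headed by 'told'.
— the jurors: subject of the clause headed by 'promised'; c-commands the pronoun but lies outside its binding domain — allowed.
— the passengers: subject of the clause headed by 'told'; c-commands the pronoun within its binding domain — blocked (Principle B).
— the twins: subject of the matrix clause; c-commands the pronoun but lies outside its binding domain — allowed.
— the witnesses' siblings: subject of the clause headed by 'thought'; c-commands the pronoun but lies outside its binding domain — allowed.

the jurors, the twins, the witnesses' siblings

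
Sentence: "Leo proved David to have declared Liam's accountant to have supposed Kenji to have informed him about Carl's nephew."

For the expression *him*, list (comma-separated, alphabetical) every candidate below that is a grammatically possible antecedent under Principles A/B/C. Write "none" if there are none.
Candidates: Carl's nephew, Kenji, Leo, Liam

Leo, Liam

*him* is a pronoun; Principle B requires it to be free in its binding domain — the clause headed by 'informed'.
— Carl's nephew: second object of the clause headed by 'informed'; is c-commanded by the pronoun; coreference would bind this R-expression — blocked (Principle C).
— Kenji: subject of the clause headed by 'informed'; c-commands the pronoun within its binding domain — blocked (Principle B).
— Leo: subject of the matrix clause; c-commands the pronoun but lies outside its binding domain — allowed.
— Liam: possessor inside the subject DP of the clause headed by 'supposed'; does not c-command the pronoun — Principle B does not apply; allowed.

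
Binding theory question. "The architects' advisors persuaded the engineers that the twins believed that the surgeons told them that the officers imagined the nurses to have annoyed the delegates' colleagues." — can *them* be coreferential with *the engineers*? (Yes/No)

Yes

*them* is a pronoun; Principle B requires it to be free in its binding domain — the clause headed by 'told'.
— the engineers: object of the matrix clause; c-commands the pronoun but lies outside its binding domain — allowed.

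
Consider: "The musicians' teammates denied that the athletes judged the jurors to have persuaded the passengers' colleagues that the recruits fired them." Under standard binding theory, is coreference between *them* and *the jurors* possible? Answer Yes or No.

Yes

*the jurors* is an R-expression; Principle C requires it to be free (not bound by any c-commanding expression).
— them: object of the clause headed by 'fired'; the pronoun does not c-command the R-expression — coreference allowed.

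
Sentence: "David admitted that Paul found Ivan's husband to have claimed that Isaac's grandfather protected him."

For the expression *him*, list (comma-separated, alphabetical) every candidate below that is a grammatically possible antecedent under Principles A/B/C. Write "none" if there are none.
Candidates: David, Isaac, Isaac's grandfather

*him* is a pronoun; Principle B requires it to be free in its binding domain — the clause headed by 'protected'.
— David: subject of the matrix clause; c-commands the pronoun but lies outside its binding domain — allowed.
— Isaac: possessor inside the subject DP of the clause headed by 'protected'; does not c-command the pronoun — Principle B does not apply; allowed.
— Isaac's grandfather: subject of the clause headed by 'protected'; c-commands the pronoun within its binding domain — blocked (Principle B).

David, Isaac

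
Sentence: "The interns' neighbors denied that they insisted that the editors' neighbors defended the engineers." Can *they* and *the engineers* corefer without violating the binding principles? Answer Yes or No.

*the engineers* is an R-expression; Principle C requires it to be free (not bound by any c-commanding expression).
— they: subject of the clause headed by 'insisted'; the pronoun c-commands the R-expression — coreference blocked (Principle C).

No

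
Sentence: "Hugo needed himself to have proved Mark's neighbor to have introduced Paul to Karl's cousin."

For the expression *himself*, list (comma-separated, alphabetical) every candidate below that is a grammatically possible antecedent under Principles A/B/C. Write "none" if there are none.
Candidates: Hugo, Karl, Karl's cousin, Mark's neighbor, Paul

Hugo

*himself* is a reflexive; Principle A requires it to be bound within its binding domain — the matrix clause.
— Hugo: subject of the matrix clause; c-commands the reflexive within its binding domain — allowed (Principle A).
— Karl: possessor inside the second object DP of the clause headed by 'introduced'; does not c-command the reflexive — cannot bind it (Principle A).
— Karl's cousin: second object of the clause headed by 'introduced'; does not c-command the reflexive — cannot bind it (Principle A).
— Mark's neighbor: subject of the clause headed by 'introduced'; does not c-command the reflexive — cannot bind it (Principle A).
— Paul: object of the clause headed by 'introduced'; does not c-command the reflexive — cannot bind it (Principle A).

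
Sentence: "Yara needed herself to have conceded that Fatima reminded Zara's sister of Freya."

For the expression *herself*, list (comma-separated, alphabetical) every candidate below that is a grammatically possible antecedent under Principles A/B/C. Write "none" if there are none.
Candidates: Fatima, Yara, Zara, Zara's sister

*herself* is a reflexive; Principle A requires it to be bound within its binding domain — the matrix clause.
— Fatima: subject of the clause headed by 'reminded'; does not c-command the reflexive — cannot bind it (Principle A).
— Yara: subject of the matrix clause; c-commands the reflexive within its binding domain — allowed (Principle A).
— Zara: possessor inside the object DP of the clause headed by 'reminded'; does not c-command the reflexive — cannot bind it (Principle A).
— Zara's sister: object of the clause headed by 'reminded'; does not c-command the reflexive — cannot bind it (Principle A).

Yara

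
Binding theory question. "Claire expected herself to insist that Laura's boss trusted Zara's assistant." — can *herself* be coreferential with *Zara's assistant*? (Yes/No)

No

*herself* is a reflexive; Principle A requires it to be bound within its binding domain — the matrix clause.
— Zara's assistant: object of the clause headed by 'trusted'; does not c-command the reflexive — cannot bind it (Principle A).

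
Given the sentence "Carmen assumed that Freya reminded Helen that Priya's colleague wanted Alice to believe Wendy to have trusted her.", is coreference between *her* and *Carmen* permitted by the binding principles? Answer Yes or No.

Yes

*her* is a pronoun; Principle B requires it to be free in its binding domain — the clause headed by 'trusted'.
— Carmen: subject of the matrix clause; c-commands the pronoun but lies outside its binding domain — allowed.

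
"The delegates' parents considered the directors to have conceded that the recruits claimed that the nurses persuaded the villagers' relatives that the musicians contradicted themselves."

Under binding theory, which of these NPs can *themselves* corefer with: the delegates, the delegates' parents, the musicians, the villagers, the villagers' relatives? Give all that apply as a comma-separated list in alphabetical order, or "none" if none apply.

the musicians

*themselves* is a reflexive; Principle A requires it to be bound within its binding domain — the clause headed by 'contradicted'.
— the delegates: possessor inside the subject DP of the matrix clause; does not c-command the reflexive — cannot bind it (Principle A).
— the delegates' parents: subject of the matrix clause; c-commands the reflexive but lies outside its binding domain — cannot bind it (Principle A).
— the musicians: subject of the clause headed by 'contradicted'; c-commands the reflexive within its binding domain — allowed (Principle A).
— the villagers: possessor inside the object DP of the clause headed by 'persuaded'; does not c-command the reflexive — cannot bind it (Principle A).
— the villagers' relatives: object of the clause headed by 'persuaded'; c-commands the reflexive but lies outside its binding domain — cannot bind it (Principle A).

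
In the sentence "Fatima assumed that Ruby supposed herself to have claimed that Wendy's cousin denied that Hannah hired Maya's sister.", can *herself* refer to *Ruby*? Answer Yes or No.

Yes

*herself* is a reflexive; Principle A requires it to be bound within its binding domain — the clause headed by 'supposed'.
— Ruby: subject of the clause headed by 'supposed'; c-commands the reflexive within its binding domain — allowed (Principle A).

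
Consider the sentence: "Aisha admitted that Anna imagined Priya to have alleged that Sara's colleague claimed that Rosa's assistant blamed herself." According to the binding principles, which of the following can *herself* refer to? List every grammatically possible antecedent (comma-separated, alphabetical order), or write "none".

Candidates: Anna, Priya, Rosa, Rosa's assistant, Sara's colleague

Rosa's assistant

*herself* is a reflexive; Principle A requires it to be bound within its binding domain — the clause headed by 'blamed'.
— Anna: subject of the clause headed by 'imagined'; c-commands the reflexive but lies outside its binding domain — cannot bind it (Principle A).
— Priya: subject of the clause headed by 'alleged'; c-commands the reflexive but lies outside its binding domain — cannot bind it (Principle A).
— Rosa: possessor inside the subject DP of the clause headed by 'blamed'; does not c-command the reflexive — cannot bind it (Principle A).
— Rosa's assistant: subject of the clause headed by 'blamed'; c-commands the reflexive within its binding domain — allowed (Principle A).
— Sara's colleague: subject of the clause headed by 'claimed'; c-commands the reflexive but lies outside its binding domain — cannot bind it (Principle A).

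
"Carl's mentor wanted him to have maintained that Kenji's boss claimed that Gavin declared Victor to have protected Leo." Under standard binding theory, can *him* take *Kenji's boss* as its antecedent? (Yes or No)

No

*him* is a pronoun; Principle B requires it to be free in its binding domain — the matrix clause.
— Kenji's boss: subject of the clause headed by 'claimed'; is c-commanded by the pronoun; coreference would bind this R-expression — blocked (Principle C).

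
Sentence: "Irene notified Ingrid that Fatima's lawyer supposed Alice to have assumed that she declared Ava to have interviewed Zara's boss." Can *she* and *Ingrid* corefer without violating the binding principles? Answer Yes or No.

Yes

*Ingrid* is an R-expression; Principle C requires it to be free (not bound by any c-commanding expression).
— she: subject of the clause headed by 'declared'; the pronoun does not c-command the R-expression — coreference allowed.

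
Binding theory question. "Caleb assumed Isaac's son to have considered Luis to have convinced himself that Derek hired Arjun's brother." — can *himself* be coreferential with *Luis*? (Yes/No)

Yes

*himself* is a reflexive; Principle A requires it to be bound within its binding domain — the clause headed by 'convinced'.
— Luis: subject of the clause headed by 'convinced'; c-commands the reflexive within its binding domain — allowed (Principle A).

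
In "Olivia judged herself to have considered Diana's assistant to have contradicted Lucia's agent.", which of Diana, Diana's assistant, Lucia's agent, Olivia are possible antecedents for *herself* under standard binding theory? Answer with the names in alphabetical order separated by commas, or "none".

Olivia

*herself* is a reflexive; Principle A requires it to be bound within its binding domain — the matrix clause.
— Diana: possessor inside the subject DP of the clause headed by 'contradicted'; does not c-command the reflexive — cannot bind it (Principle A).
— Diana's assistant: subject of the clause headed by 'contradicted'; does not c-command the reflexive — cannot bind it (Principle A).
— Lucia's agent: object of the clause headed by 'contradicted'; does not c-command the reflexive — cannot bind it (Principle A).
— Olivia: subject of the matrix clause; c-commands the reflexive within its binding domain — allowed (Principle A).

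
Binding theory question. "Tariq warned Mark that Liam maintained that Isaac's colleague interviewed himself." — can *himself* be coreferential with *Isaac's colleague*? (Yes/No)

Yes

*himself* is a reflexive; Principle A requires it to be bound within its binding domain — the clause headed by 'interviewed'.
— Isaac's colleague: subject of the clause headed by 'interviewed'; c-commands the reflexive within its binding domain — allowed (Principle A).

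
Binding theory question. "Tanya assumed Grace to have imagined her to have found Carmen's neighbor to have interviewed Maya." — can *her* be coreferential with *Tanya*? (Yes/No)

Yes

*her* is a pronoun; Principle B requires it to be free in its binding domain — the clause headed by 'imagined'.
— Tanya: subject of the matrix clause; c-commands the pronoun but lies outside its binding domain — allowed.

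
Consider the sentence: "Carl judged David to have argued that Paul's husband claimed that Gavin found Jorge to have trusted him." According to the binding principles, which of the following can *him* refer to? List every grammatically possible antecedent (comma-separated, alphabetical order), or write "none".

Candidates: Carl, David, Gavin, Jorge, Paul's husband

Carl, David, Gavin, Paul's husband

*him* is a pronoun; Principle B requires it to be free in its binding domain — the clause headed by 'trusted'.
— Carl: subject of the matrix clause; c-commands the pronoun but lies outside its binding domain — allowed.
— David: subject of the clause headed by 'argued'; c-commands the pronoun but lies outside its binding domain — allowed.
— Gavin: subject of the clause headed by 'found'; c-commands the pronoun but lies outside its binding domain — allowed.
— Jorge: subject of the clause headed by 'trusted'; c-commands the pronoun within its binding domain — blocked (Principle B).
— Paul's husband: subject of the clause headed by 'claimed'; c-commands the pronoun but lies outside its binding domain — allowed.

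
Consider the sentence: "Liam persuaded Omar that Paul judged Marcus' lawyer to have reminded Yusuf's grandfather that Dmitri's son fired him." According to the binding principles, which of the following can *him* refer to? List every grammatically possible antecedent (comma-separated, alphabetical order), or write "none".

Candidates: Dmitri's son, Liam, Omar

*him* is a pronoun; Principle B requires it to be free in its binding domain — the clause headed by 'fired'.
— Dmitri's son: subject of the clause headed by 'fired'; c-commands the pronoun within its binding domain — blocked (Principle B).
— Liam: subject of the matrix clause; c-commands the pronoun but lies outside its binding domain — allowed.
— Omar: object of the matrix clause; c-commands the pronoun but lies outside its binding domain — allowed.

Liam, Omar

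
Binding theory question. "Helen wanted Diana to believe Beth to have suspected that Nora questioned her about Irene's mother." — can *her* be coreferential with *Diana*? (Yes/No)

Yes

*her* is a pronoun; Principle B requires it to be free in its binding domain — the clause headed by 'questioned'.
— Diana: subject of the clause headed by 'believe'; c-commands the pronoun but lies outside its binding domain — allowed.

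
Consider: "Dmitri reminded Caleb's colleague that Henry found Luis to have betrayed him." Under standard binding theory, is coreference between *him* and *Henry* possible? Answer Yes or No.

Yes

*Henry* is an R-expression; Principle C requires it to be free (not bound by any c-commanding expression).
— him: object of the clause headed by 'betrayed'; the pronoun does not c-command the R-expression — coreference allowed.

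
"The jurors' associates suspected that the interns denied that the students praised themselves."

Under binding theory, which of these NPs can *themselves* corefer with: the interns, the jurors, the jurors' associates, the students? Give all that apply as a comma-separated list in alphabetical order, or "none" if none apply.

*themselves* is a reflexive; Principle A requires it to be bound within its binding domain — the clause headed by 'praised'.
— the interns: subject of the clause headed by 'denied'; c-commands the reflexive but lies outside its binding domain — cannot bind it (Principle A).
— the jurors: possessor inside the subject DP of the matrix clause; does not c-command the reflexive — cannot bind it (Principle A).
— the jurors' associates: subject of the matrix clause; c-commands the reflexive but lies outside its binding domain — cannot bind it (Principle A).
— the students: subject of the clause headed by 'praised'; c-commands the reflexive within its binding domain — allowed (Principle A).

the students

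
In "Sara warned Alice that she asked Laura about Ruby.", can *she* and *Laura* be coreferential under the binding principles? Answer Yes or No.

No

*Laura* is an R-expression; Principle C requires it to be free (not bound by any c-commanding expression).
— she: subject of the clause headed by 'asked'; the pronoun c-commands the R-expression — coreference blocked (Principle C).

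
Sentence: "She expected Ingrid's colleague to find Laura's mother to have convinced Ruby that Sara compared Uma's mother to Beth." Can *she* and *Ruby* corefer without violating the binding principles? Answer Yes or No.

*Ruby* is an R-expression; Principle C requires it to be free (not bound by any c-commanding expression).
— she: subject of the matrix clause; the pronoun c-commands the R-expression — coreference blocked (Principle C).

No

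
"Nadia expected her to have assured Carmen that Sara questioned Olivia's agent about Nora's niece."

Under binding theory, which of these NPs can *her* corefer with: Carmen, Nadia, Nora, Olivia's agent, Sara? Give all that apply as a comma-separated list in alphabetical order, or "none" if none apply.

none

*her* is a pronoun; Principle B requires it to be free in its binding domain — the matrix clause.
— Carmen: object of the clause headed by 'assured'; is c-commanded by the pronoun; coreference would bind this R-expression — blocked (Principle C).
— Nadia: subject of the matrix clause; c-commands the pronoun within its binding domain — blocked (Principle B).
— Nora: possessor inside the second object DP of the clause headed by 'questioned'; is c-commanded by the pronoun; coreference would bind this R-expression — blocked (Principle C).
— Olivia's agent: object of the clause headed by 'questioned'; is c-commanded by the pronoun; coreference would bind this R-expression — blocked (Principle C).
— Sara: subject of the clause headed by 'questioned'; is c-commanded by the pronoun; coreference would bind this R-expression — blocked (Principle C).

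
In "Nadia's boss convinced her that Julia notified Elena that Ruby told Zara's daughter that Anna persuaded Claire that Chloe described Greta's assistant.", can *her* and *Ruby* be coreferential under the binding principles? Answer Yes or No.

No

*Ruby* is an R-expression; Principle C requires it to be free (not bound by any c-commanding expression).
— her: object of the matrix clause; the pronoun c-commands the R-expression — coreference blocked (Principle C).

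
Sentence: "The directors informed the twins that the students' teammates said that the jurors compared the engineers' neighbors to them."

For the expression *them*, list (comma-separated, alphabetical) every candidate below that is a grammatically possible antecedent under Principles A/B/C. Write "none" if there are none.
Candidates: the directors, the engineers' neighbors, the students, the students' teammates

*them* is a pronoun; Principle B requires it to be free in its binding domain — the clause headed by 'compared'.
— the directors: subject of the matrix clause; c-commands the pronoun but lies outside its binding domain — allowed.
— the engineers' neighbors: object of the clause headed by 'compared'; c-commands the pronoun within its binding domain — blocked (Principle B).
— the students: possessor inside the subject DP of the clause headed by 'said'; does not c-command the pronoun — Principle B does not apply; allowed.
— the students' teammates: subject of the clause headed by 'said'; c-commands the pronoun but lies outside its binding domain — allowed.

the directors, the students, the students' teammates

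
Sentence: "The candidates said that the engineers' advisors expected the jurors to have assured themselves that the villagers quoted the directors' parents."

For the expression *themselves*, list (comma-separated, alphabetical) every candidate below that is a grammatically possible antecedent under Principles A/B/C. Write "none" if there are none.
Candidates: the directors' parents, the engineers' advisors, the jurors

*themselves* is a reflexive; Principle A requires it to be bound within its binding domain — the clause headed by 'assured'.
— the directors' parents: object of the clause headed by 'quoted'; does not c-command the reflexive — cannot bind it (Principle A).
— the engineers' advisors: subject of the clause headed by 'expected'; c-commands the reflexive but lies outside its binding domain — cannot bind it (Principle A).
— the jurors: subject of the clause headed by 'assured'; c-commands the reflexive within its binding domain — allowed (Principle A).

the jurors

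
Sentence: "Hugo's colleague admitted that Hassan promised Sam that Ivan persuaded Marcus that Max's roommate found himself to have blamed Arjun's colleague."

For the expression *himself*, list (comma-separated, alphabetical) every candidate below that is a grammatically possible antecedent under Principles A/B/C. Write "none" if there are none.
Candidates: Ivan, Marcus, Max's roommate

*himself* is a reflexive; Principle A requires it to be bound within its binding domain — the clause headed by 'found'.
— Ivan: subject of the clause headed by 'persuaded'; c-commands the reflexive but lies outside its binding domain — cannot bind it (Principle A).
— Marcus: object of the clause headed by 'persuaded'; c-commands the reflexive but lies outside its binding domain — cannot bind it (Principle A).
— Max's roommate: subject of the clause headed by 'found'; c-commands the reflexive within its binding domain — allowed (Principle A).

Max's roommate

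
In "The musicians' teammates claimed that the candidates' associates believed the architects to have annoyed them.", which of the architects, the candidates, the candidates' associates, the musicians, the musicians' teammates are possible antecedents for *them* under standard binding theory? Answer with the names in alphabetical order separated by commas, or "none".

*them* is a pronoun; Principle B requires it to be free in its binding domain — the clause headed by 'annoyed'.
— the architects: subject of the clause headed by 'annoyed'; c-commands the pronoun within its binding domain — blocked (Principle B).
— the candidates: possessor inside the subject DP of the clause headed by 'believed'; does not c-command the pronoun — Principle B does not apply; allowed.
— the candidates' associates: subject of the clause headed by 'believed'; c-commands the pronoun but lies outside its binding domain — allowed.
— the musicians: possessor inside the subject DP of the matrix clause; does not c-command the pronoun — Principle B does not apply; allowed.
— the musicians' teammates: subject of the matrix clause; c-commands the pronoun but lies outside its binding domain — allowed.

the candidates, the candidates' associates, the musicians, the musicians' teammates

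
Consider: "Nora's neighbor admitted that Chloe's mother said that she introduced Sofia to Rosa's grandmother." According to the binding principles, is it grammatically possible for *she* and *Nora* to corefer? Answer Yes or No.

*she* is a pronoun; Principle B requires it to be free in its binding domain — the clause headed by 'introduced'.
— Nora: possessor inside the subject DP of the matrix clause; does not c-command the pronoun — Principle B does not apply; allowed.

Yes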